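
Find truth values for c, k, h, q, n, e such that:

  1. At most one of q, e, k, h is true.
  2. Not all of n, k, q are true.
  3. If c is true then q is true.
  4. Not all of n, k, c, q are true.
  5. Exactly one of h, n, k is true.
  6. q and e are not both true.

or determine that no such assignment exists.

c = False, k = True, h = False, q = False, n = False, e = False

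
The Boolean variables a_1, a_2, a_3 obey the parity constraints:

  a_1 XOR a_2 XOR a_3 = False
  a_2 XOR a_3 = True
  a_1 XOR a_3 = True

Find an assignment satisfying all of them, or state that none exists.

a_1 = True, a_2 = True, a_3 = False

a_1 XOR a_2 XOR a_3 = T XOR T XOR F = False ✓
a_2 XOR a_3 = T XOR F = True ✓
a_1 XOR a_3 = T XOR F = True ✓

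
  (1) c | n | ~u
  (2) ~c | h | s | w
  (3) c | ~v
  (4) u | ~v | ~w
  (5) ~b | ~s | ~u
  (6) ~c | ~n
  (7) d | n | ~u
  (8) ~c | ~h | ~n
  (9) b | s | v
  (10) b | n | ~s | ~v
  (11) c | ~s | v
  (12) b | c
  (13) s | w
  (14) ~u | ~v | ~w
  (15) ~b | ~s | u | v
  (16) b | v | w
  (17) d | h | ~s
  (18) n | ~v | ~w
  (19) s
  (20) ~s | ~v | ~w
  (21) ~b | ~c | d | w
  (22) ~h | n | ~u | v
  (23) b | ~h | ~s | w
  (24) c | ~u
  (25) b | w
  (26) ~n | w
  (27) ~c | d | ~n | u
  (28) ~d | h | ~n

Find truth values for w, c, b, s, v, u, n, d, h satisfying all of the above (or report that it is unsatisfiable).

Unit clause (s) forces s = True.
Set w = True.
  then (~s | ~v | ~w) forces v = False.
  then (c | ~s | v) forces c = True.
  then (~c | ~n) forces n = False.
Try b = True:
  (~b | ~s | ~u) forces u = False.
  clause (~b | ~s | u | v) is falsified — backtrack.
So b = False.
Set u = False.
Set d = True.
Set h = False.
All clauses satisfied.

w: True, c: True, b: False, s: True, v: False, u: False, n: False, d: True, h: False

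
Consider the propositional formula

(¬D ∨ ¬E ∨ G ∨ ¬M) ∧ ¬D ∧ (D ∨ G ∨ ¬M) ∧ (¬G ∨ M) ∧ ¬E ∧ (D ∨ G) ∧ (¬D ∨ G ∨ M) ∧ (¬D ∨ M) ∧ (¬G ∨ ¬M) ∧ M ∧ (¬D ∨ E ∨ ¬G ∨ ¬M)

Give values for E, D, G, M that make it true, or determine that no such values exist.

Case M = True:
  (¬D) forces D = False.
  (D ∨ G ∨ ¬M) forces G = True.
  Clause (¬G ∨ ¬M) is falsified — contradiction.
Case M = False:
  Clause (M) is falsified — contradiction.
Both cases fail, so the formula is unsatisfiable.

The formula is unsatisfiable.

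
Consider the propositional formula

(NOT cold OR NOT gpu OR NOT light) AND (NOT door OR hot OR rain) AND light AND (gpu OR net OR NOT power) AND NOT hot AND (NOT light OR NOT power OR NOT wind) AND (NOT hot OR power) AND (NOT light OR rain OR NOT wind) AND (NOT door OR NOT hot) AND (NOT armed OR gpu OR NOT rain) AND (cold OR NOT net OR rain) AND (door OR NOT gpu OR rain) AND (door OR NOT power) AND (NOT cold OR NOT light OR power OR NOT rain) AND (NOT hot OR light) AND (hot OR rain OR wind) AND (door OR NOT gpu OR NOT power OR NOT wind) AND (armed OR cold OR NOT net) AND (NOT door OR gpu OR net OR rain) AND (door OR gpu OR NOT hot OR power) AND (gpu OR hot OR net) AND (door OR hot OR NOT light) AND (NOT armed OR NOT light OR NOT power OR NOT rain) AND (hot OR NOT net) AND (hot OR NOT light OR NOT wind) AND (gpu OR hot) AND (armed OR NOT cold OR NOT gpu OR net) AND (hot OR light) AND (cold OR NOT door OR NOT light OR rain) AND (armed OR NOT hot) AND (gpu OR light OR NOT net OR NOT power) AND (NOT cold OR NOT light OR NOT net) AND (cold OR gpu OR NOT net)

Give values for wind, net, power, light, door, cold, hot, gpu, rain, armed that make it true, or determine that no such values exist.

Unit clause (light) forces light = True.
Unit clause (NOT hot) forces hot = False.
In (door OR hot OR NOT light) only door is left, so door = True.
In (hot OR NOT net) only NOT net is left, so net = False.
In (hot OR NOT light OR NOT wind) only NOT wind is left, so wind = False.
In (gpu OR hot) only gpu is left, so gpu = True.
In (NOT cold OR NOT gpu OR NOT light) only NOT cold is left, so cold = False.
In (NOT door OR hot OR rain) only rain is left, so rain = True.
Set power = True.
  then (NOT armed OR NOT light OR NOT power OR NOT rain) forces armed = False.
All clauses satisfied.

wind=F, net=F, power=T, light=T, door=T, cold=F, hot=F, gpu=T, rain=T, armed=F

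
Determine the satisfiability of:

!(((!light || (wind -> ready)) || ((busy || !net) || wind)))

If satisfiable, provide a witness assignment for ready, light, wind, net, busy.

The formula is unsatisfiable.

Case wind = True: the formula becomes !(((!light || ready) || True)) = False.
Case wind = False: the formula becomes !((True || (busy || !net))) = False.
Both cases fail — unsatisfiable.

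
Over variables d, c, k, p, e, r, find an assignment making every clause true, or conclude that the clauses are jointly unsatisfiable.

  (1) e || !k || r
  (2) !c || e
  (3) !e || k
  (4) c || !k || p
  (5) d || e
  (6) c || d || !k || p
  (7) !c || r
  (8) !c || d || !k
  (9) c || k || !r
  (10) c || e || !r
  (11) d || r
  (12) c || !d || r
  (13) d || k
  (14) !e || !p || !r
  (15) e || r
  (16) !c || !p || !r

Set d = True.
Try c = False:
  (c || !d || r) forces r = True.
  (c || k || !r) forces k = True.
  (c || !k || p) forces p = True.
  (c || e || !r) forces e = True.
  clause (!e || !p || !r) is falsified — backtrack.
So c = True.
  then (!c || e) forces e = True.
  then (!e || k) forces k = True.
  then (!c || r) forces r = True.
  then (!e || !p || !r) forces p = False.
All clauses satisfied.

d=T, c=T, k=T, p=F, e=T, r=T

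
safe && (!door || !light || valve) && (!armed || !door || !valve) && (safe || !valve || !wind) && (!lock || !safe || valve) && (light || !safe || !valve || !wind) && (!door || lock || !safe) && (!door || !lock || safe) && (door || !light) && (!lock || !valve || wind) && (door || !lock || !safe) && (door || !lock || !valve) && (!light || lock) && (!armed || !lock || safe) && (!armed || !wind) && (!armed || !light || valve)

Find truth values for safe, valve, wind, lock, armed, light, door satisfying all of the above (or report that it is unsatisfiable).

Unit clause (safe) forces safe = True.
Set valve = False.
  then (!lock || !safe || valve) forces lock = False.
  then (!door || lock || !safe) forces door = False.
  then (door || !light) forces light = False.
Set wind = True.
  then (!armed || !wind) forces armed = False.
All clauses satisfied.

safe = True, valve = False, wind = True, lock = False, armed = False, light = False, door = False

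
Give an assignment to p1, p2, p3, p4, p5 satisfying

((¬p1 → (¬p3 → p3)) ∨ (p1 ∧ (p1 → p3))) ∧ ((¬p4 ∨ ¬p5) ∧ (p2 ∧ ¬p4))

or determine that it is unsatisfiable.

p1 = True; p2 = True; p3 = True; p4 = False; p5 = True

  (¬p1 → (¬p3 → p3)) ∨ (p1 ∧ (p1 → p3)) = True
    ¬p1 → (¬p3 → p3) = True
      ¬p1 = False
      ¬p3 → p3 = True
        ¬p3 = False
    p1 ∧ (p1 → p3) = True
      p1 → p3 = True
  (¬p4 ∨ ¬p5) ∧ (p2 ∧ ¬p4) = True
    ¬p4 ∨ ¬p5 = True
      ¬p4 = True
      ¬p5 = False
    p2 ∧ ¬p4 = True
      ¬p4 = True
Both conjuncts True, so the formula holds.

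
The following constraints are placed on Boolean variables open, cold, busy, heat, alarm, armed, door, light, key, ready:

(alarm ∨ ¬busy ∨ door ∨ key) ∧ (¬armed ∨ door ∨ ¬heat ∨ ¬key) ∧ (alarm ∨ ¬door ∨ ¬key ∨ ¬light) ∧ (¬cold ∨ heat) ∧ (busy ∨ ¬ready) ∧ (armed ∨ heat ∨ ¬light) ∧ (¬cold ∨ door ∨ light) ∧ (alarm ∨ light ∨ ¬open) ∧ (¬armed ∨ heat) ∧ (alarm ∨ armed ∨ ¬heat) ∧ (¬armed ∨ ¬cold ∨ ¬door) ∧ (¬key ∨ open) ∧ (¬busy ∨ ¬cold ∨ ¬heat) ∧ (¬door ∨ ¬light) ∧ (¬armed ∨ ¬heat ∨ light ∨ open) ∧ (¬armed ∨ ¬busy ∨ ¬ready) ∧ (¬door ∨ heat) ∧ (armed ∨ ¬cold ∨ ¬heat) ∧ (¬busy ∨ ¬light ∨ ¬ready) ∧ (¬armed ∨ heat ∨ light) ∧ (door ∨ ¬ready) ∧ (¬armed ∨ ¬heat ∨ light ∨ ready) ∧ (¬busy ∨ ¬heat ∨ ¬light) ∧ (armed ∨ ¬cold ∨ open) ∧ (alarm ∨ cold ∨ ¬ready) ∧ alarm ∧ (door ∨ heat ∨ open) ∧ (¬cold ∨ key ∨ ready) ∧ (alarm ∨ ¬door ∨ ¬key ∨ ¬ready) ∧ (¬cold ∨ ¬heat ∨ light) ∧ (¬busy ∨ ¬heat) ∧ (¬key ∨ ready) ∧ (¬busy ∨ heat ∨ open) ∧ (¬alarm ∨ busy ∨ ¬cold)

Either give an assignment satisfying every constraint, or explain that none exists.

Unit clause (alarm) forces alarm = True.
Set open = False.
  then (¬key ∨ open) forces key = False.
Set cold = False.
Try busy = True:
  (¬busy ∨ ¬heat) forces heat = False.
  clause (¬busy ∨ heat ∨ open) is falsified — backtrack.
So busy = False.
  then (busy ∨ ¬ready) forces ready = False.
Try heat = False:
  (¬armed ∨ heat) forces armed = False.
  (armed ∨ heat ∨ ¬light) forces light = False.
  (¬door ∨ heat) forces door = False.
  clause (door ∨ heat ∨ open) is falsified — backtrack.
So heat = True.
Set armed = False.
Set door = True.
  then (¬door ∨ ¬light) forces light = False.
All clauses satisfied.

open: False; cold: False; busy: False; heat: True; alarm: True; armed: False; door: True; light: False; key: False; ready: False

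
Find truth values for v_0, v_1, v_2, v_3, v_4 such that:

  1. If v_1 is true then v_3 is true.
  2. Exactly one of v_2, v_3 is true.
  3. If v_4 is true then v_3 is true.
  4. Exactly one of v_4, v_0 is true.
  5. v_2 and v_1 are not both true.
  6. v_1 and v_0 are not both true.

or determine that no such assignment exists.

v_0: True, v_1: False, v_2: False, v_3: True, v_4: False

  (1) v_1=F ⇒ v_3: vacuous ✓
  (2) {v_2, v_3}: 1 true — exactly one ✓
  (3) v_4=F ⇒ v_3: vacuous ✓
  (4) {v_4, v_0}: 1 true — exactly one ✓
  (5) v_2=F, v_1=F — not both ✓
  (6) v_1=F, v_0=T — not both ✓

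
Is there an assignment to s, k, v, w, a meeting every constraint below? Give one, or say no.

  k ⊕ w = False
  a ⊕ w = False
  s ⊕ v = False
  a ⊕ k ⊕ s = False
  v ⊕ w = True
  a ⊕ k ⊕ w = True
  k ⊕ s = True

s: False; k: True; v: False; w: True; a: True

k ⊕ w = T ⊕ T = False ✓
a ⊕ w = T ⊕ T = False ✓
s ⊕ v = F ⊕ F = False ✓
a ⊕ k ⊕ s = T ⊕ T ⊕ F = False ✓
v ⊕ w = F ⊕ T = True ✓
a ⊕ k ⊕ w = T ⊕ T ⊕ T = True ✓
k ⊕ s = T ⊕ F = True ✓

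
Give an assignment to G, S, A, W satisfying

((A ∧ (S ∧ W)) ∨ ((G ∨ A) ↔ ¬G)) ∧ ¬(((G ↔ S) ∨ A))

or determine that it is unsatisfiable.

Case A = True: the conjunct ¬(((G ↔ S) ∨ A)) becomes ¬(((G ↔ S) ∨ True)) = False.
Case A = False: the formula simplifies to (G ↔ ¬G) ∧ ¬((G ↔ S)).
  G = True: the conjunct G ↔ ¬G becomes True ↔ ¬True = False.
  G = False: the conjunct G ↔ ¬G becomes False ↔ ¬False = False.
Both cases fail — unsatisfiable.

The formula is unsatisfiable.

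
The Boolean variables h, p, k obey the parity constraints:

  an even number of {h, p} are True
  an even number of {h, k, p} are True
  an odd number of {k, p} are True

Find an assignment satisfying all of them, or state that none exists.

h=T, p=T, k=F

{h, p}: 2 true → even ✓
{h, k, p}: 2 true → even ✓
{k, p}: 1 true → odd ✓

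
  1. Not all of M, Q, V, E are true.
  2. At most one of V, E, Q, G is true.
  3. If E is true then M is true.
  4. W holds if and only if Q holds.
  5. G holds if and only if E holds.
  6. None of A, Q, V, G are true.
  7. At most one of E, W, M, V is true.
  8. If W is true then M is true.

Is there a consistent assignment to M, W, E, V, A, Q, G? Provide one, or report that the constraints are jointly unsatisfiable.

M=F, W=F, E=F, V=F, A=F, Q=F, G=F

  (1) {M, Q, V, E}: 0/4 true — not all ✓
  (2) {V, E, Q, G}: 0 true — at most one ✓
  (3) E=F ⇒ M: vacuous ✓
  (4) W=F, Q=F — same ✓
  (5) G=F, E=F — same ✓
  (6) {A, Q, V, G}: 0 true — none ✓
  (7) {E, W, M, V}: 0 true — at most one ✓
  (8) W=F ⇒ M: vacuous ✓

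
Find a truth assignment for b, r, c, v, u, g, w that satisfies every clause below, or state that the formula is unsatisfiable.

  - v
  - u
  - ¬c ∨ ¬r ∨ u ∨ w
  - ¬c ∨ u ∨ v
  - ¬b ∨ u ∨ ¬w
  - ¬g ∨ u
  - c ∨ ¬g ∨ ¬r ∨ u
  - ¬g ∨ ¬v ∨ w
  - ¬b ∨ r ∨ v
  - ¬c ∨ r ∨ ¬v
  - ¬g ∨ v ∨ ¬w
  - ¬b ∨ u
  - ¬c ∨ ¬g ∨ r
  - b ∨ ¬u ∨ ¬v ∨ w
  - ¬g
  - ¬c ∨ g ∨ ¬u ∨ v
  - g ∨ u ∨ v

Unit clause (v) forces v = True.
Unit clause (u) forces u = True.
Unit clause (¬g) forces g = False.
Set b = True.
Set r = False.
  then (¬c ∨ r ∨ ¬v) forces c = False.
Set w = False.
All clauses satisfied.

b=T; r=F; c=F; v=T; u=T; g=F; w=F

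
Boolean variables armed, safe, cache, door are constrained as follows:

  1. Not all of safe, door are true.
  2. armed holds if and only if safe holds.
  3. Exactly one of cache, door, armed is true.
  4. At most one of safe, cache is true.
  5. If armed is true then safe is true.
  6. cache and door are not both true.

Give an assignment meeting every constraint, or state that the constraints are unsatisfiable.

armed=F, safe=F, cache=F, door=T

  (1) {safe, door}: 1/2 true — not all ✓
  (2) armed=F, safe=F — same ✓
  (3) {cache, door, armed}: 1 true — exactly one ✓
  (4) {safe, cache}: 0 true — at most one ✓
  (5) armed=F ⇒ safe: vacuous ✓
  (6) cache=F, door=T — not both ✓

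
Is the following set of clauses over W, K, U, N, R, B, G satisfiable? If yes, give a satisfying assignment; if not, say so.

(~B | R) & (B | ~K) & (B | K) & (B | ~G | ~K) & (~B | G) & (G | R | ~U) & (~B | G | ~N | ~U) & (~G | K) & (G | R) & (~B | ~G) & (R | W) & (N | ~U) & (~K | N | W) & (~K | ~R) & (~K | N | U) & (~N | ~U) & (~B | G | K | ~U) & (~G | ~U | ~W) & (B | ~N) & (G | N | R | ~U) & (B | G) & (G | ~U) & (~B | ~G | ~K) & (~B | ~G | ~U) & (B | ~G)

Unsatisfiable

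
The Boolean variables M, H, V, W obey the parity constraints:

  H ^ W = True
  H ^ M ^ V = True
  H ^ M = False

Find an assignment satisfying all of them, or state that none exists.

M = True; H = True; V = True; W = False

H ^ W = T ^ F = True ✓
H ^ M ^ V = T ^ T ^ T = True ✓
H ^ M = T ^ T = False ✓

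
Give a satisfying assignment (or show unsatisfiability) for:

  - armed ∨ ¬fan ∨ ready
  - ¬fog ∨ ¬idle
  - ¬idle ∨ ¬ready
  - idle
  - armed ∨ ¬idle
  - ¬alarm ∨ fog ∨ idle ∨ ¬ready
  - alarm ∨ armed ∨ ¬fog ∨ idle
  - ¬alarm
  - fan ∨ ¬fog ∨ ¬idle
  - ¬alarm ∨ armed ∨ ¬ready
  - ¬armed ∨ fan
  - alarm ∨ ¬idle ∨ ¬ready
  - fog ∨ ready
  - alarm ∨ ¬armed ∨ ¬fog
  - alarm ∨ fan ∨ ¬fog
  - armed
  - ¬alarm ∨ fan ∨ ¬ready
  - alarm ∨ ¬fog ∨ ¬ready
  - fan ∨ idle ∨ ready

Case idle = True:
  (¬fog ∨ ¬idle) forces fog = False.
  (¬idle ∨ ¬ready) forces ready = False.
  Clause (fog ∨ ready) is falsified — contradiction.
Case idle = False:
  Clause (idle) is falsified — contradiction.
Both cases fail, so the formula is unsatisfiable.

UNSATISFIABLE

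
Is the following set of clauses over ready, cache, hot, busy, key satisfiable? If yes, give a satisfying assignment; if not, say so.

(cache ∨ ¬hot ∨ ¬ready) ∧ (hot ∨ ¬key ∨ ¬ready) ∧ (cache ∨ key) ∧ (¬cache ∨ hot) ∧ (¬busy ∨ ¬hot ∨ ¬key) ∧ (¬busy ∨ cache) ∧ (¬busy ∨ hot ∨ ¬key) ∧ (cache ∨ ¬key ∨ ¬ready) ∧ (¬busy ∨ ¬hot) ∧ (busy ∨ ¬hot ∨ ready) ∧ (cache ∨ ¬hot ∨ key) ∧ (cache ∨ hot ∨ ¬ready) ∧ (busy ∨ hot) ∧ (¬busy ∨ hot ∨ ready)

ready = True; cache = True; hot = True; busy = False; key = True

Set ready = True.
Try cache = False:
  (cache ∨ ¬hot ∨ ¬ready) forces hot = False.
  clause (cache ∨ hot ∨ ¬ready) is falsified — backtrack.
So cache = True.
  then (¬cache ∨ hot) forces hot = True.
  then (¬busy ∨ ¬hot) forces busy = False.
Set key = True.
All clauses satisfied.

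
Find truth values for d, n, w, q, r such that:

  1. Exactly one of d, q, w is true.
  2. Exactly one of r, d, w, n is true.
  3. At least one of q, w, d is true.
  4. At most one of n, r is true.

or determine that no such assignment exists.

d = False, n = True, w = False, q = True, r = False

  (1) {d, q, w}: 1 true — exactly one ✓
  (2) {r, d, w, n}: 1 true — exactly one ✓
  (3) {q, w, d}: 1 true — at least one ✓
  (4) {n, r}: 1 true — at most one ✓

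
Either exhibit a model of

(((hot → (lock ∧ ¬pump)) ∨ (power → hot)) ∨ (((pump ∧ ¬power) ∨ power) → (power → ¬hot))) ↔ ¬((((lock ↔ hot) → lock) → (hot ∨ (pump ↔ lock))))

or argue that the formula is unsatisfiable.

lock = True; pump = False; power = False; hot = False

  (((hot → (lock ∧ ¬pump)) ∨ (power → hot)) ∨ (((pump ∧ ¬power) ∨ power) → (power → ¬hot))) ↔ ¬((((lock ↔ hot) → lock) → (hot ∨ (pump ↔ lock)))) = True
    ((hot → (lock ∧ ¬pump)) ∨ (power → hot)) ∨ (((pump ∧ ¬power) ∨ power) → (power → ¬hot)) = True
      (hot → (lock ∧ ¬pump)) ∨ (power → hot) = True
        hot → (lock ∧ ¬pump) = True
          lock ∧ ¬pump = True
            ¬pump = True
        power → hot = True
      ((pump ∧ ¬power) ∨ power) → (power → ¬hot) = True
        (pump ∧ ¬power) ∨ power = False
          pump ∧ ¬power = False
            ¬power = True
        power → ¬hot = True
          ¬hot = True
    ¬((((lock ↔ hot) → lock) → (hot ∨ (pump ↔ lock)))) = True
      ((lock ↔ hot) → lock) → (hot ∨ (pump ↔ lock)) = False
        (lock ↔ hot) → lock = True
          lock ↔ hot = False
        hot ∨ (pump ↔ lock) = False
          pump ↔ lock = False
The formula evaluates to True.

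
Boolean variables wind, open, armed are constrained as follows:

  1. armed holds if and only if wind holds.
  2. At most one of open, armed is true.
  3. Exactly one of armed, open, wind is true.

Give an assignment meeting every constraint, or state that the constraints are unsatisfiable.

wind = False, open = True, armed = False

  (1) armed=F, wind=F — same ✓
  (2) {open, armed}: 1 true — at most one ✓
  (3) {armed, open, wind}: 1 true — exactly one ✓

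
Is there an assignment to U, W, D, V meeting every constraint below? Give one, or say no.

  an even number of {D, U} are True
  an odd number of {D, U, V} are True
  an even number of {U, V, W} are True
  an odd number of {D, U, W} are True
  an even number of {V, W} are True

U = False; W = True; D = False; V = True

{D, U}: 0 true → even ✓
{D, U, V}: 1 true → odd ✓
{U, V, W}: 2 true → even ✓
{D, U, W}: 1 true → odd ✓
{V, W}: 2 true → even ✓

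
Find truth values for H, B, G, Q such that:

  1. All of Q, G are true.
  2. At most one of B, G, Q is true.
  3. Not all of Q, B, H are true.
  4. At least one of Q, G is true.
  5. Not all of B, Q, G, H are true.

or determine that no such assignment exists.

No satisfying assignment exists.

Case G = True:
  (1) forces Q = True.
  Constraint (2) is violated (G=T, Q=T) — contradiction.
Case G = False:
  Constraint (1) is violated (G=F) — contradiction.
Both cases fail — unsatisfiable.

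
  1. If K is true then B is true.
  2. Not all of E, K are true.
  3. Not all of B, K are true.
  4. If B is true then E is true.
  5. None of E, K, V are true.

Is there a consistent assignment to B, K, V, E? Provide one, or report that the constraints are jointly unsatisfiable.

B=F, K=F, V=F, E=F

  (1) K=F ⇒ B: vacuous ✓
  (2) {E, K}: 0/2 true — not all ✓
  (3) {B, K}: 0/2 true — not all ✓
  (4) B=F ⇒ E: vacuous ✓
  (5) {E, K, V}: 0 true — none ✓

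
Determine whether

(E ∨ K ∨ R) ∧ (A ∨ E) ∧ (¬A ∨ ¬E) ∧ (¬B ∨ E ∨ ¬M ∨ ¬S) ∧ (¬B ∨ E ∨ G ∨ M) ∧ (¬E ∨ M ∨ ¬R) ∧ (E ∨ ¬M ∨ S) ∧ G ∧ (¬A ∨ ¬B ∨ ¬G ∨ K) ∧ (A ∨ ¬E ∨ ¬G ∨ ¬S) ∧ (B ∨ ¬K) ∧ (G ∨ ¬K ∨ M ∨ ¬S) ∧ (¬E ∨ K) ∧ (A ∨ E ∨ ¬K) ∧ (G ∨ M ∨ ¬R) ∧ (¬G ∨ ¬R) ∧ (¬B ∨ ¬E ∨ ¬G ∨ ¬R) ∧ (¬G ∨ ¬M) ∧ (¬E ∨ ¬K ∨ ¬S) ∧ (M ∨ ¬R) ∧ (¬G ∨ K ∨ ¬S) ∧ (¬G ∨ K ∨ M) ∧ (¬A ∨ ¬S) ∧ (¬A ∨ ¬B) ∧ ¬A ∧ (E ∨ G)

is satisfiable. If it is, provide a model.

Unit clause (G) forces G = True.
In (¬G ∨ ¬R) only ¬R is left, so R = False.
In (¬G ∨ ¬M) only ¬M is left, so M = False.
In (¬G ∨ K ∨ M) only K is left, so K = True.
Unit clause (¬A) forces A = False.
In (A ∨ E) only E is left, so E = True.
In (A ∨ ¬E ∨ ¬G ∨ ¬S) only ¬S is left, so S = False.
In (B ∨ ¬K) only B is left, so B = True.
All clauses satisfied.

E=T, K=T, M=F, A=F, G=T, B=T, R=F, S=F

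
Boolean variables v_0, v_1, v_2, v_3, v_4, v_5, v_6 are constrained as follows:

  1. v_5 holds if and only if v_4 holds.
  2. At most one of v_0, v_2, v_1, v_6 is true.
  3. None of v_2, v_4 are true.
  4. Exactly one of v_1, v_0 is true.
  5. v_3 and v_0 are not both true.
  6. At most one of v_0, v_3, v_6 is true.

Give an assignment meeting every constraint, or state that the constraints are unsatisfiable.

v_0=T, v_1=F, v_2=F, v_3=F, v_4=F, v_5=F, v_6=F

  (1) v_5=F, v_4=F — same ✓
  (2) {v_0, v_2, v_1, v_6}: 1 true — at most one ✓
  (3) {v_2, v_4}: 0 true — none ✓
  (4) {v_1, v_0}: 1 true — exactly one ✓
  (5) v_3=F, v_0=T — not both ✓
  (6) {v_0, v_3, v_6}: 1 true — at most one ✓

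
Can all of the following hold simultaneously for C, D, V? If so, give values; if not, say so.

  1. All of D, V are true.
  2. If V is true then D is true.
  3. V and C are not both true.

C: False, D: True, V: True

  (1) {D, V}: all 2 true ✓
  (2) V=T ⇒ D: T ✓
  (3) V=T, C=F — not both ✓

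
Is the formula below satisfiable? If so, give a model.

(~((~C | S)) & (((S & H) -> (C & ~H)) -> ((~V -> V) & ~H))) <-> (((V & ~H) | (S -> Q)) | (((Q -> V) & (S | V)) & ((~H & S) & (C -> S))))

Q = False; S = False; H = False; V = True; C = True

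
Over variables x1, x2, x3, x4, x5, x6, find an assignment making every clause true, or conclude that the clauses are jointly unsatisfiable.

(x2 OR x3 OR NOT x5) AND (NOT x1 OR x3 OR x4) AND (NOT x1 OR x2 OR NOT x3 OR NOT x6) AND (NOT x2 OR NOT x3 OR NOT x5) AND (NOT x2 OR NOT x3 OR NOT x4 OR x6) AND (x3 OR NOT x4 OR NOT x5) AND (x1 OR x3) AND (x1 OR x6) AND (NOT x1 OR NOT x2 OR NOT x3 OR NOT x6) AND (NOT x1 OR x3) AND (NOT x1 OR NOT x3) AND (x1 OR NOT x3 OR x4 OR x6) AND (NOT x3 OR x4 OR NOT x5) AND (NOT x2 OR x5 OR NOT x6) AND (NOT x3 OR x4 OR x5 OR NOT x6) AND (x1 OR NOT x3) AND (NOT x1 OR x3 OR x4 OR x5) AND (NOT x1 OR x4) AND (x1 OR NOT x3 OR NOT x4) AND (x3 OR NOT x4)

UNSATISFIABLE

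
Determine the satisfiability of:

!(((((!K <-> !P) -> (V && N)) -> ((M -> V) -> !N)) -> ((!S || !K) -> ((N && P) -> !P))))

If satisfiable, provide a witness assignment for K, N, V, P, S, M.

K=F, N=T, V=F, P=T, S=F, M=T

  !(((((!K <-> !P) -> (V && N)) -> ((M -> V) -> !N)) -> ((!S || !K) -> ((N && P) -> !P)))) = True
    (((!K <-> !P) -> (V && N)) -> ((M -> V) -> !N)) -> ((!S || !K) -> ((N && P) -> !P)) = False
      ((!K <-> !P) -> (V && N)) -> ((M -> V) -> !N) = True
        (!K <-> !P) -> (V && N) = True
          !K <-> !P = False
            !K = True
            !P = False
          V && N = False
        (M -> V) -> !N = True
          M -> V = False
          !N = False
      (!S || !K) -> ((N && P) -> !P) = False
        !S || !K = True
          !S = True
          !K = True
        (N && P) -> !P = False
          N && P = True
          !P = False
The formula evaluates to True.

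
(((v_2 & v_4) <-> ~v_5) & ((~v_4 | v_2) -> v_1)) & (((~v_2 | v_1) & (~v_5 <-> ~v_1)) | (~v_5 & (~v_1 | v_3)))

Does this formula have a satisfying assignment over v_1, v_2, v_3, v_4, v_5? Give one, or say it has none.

v_1: True; v_2: False; v_3: False; v_4: True; v_5: True

  ((v_2 & v_4) <-> ~v_5) & ((~v_4 | v_2) -> v_1) = True
    (v_2 & v_4) <-> ~v_5 = True
      v_2 & v_4 = False
      ~v_5 = False
    (~v_4 | v_2) -> v_1 = True
      ~v_4 | v_2 = False
        ~v_4 = False
  ((~v_2 | v_1) & (~v_5 <-> ~v_1)) | (~v_5 & (~v_1 | v_3)) = True
    (~v_2 | v_1) & (~v_5 <-> ~v_1) = True
      ~v_2 | v_1 = True
        ~v_2 = True
      ~v_5 <-> ~v_1 = True
        ~v_5 = False
        ~v_1 = False
    ~v_5 & (~v_1 | v_3) = False
      ~v_5 = False
      ~v_1 | v_3 = False
        ~v_1 = False
Both conjuncts True, so the formula holds.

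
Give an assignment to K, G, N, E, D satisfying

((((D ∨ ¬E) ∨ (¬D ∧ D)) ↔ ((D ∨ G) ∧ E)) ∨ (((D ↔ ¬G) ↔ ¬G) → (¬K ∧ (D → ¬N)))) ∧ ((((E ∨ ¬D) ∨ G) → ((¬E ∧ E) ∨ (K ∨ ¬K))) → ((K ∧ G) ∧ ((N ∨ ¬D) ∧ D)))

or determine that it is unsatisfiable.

K = True, G = True, N = True, E = True, D = True

  (((D ∨ ¬E) ∨ (¬D ∧ D)) ↔ ((D ∨ G) ∧ E)) ∨ (((D ↔ ¬G) ↔ ¬G) → (¬K ∧ (D → ¬N))) = True
    ((D ∨ ¬E) ∨ (¬D ∧ D)) ↔ ((D ∨ G) ∧ E) = True
      (D ∨ ¬E) ∨ (¬D ∧ D) = True
        D ∨ ¬E = True
          ¬E = False
        ¬D ∧ D = False
          ¬D = False
      (D ∨ G) ∧ E = True
        D ∨ G = True
    ((D ↔ ¬G) ↔ ¬G) → (¬K ∧ (D → ¬N)) = False
      (D ↔ ¬G) ↔ ¬G = True
        D ↔ ¬G = False
          ¬G = False
        ¬G = False
      ¬K ∧ (D → ¬N) = False
        ¬K = False
        D → ¬N = False
          ¬N = False
  (((E ∨ ¬D) ∨ G) → ((¬E ∧ E) ∨ (K ∨ ¬K))) → ((K ∧ G) ∧ ((N ∨ ¬D) ∧ D)) = True
    ((E ∨ ¬D) ∨ G) → ((¬E ∧ E) ∨ (K ∨ ¬K)) = True
      (E ∨ ¬D) ∨ G = True
        E ∨ ¬D = True
          ¬D = False
      (¬E ∧ E) ∨ (K ∨ ¬K) = True
        ¬E ∧ E = False
          ¬E = False
        K ∨ ¬K = True
          ¬K = False
    (K ∧ G) ∧ ((N ∨ ¬D) ∧ D) = True
      K ∧ G = True
      (N ∨ ¬D) ∧ D = True
        N ∨ ¬D = True
          ¬D = False
Both conjuncts True, so the formula holds.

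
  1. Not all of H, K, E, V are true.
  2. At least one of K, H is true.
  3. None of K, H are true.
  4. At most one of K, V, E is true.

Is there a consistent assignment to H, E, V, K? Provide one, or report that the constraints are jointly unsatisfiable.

Case H = True:
  Constraint (3) is violated (H=T) — contradiction.
Case H = False:
  (2) with H=F forces K = True.
  Constraint (3) is violated (K=T) — contradiction.
Both cases fail — unsatisfiable.

Unsatisfiable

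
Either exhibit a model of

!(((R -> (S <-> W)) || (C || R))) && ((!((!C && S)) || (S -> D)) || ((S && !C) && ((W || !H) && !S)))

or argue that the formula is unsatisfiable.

Unsatisfiable

The conjunct !(((R -> (S <-> W)) || (C || R))) is unsatisfiable on its own:
  R = True: this becomes !(((S <-> W) || True)) = False.
  R = False: this becomes !((True || C)) = False.
So the whole conjunction is unsatisfiable.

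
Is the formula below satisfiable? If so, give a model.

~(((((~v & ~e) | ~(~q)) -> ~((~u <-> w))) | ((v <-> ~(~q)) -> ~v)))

v: True, q: True, w: False, u: True, e: False

  ~(((((~v & ~e) | ~(~q)) -> ~((~u <-> w))) | ((v <-> ~(~q)) -> ~v))) = True
    (((~v & ~e) | ~(~q)) -> ~((~u <-> w))) | ((v <-> ~(~q)) -> ~v) = False
      ((~v & ~e) | ~(~q)) -> ~((~u <-> w)) = False
        (~v & ~e) | ~(~q) = True
          ~v & ~e = False
            ~v = False
            ~e = True
          ~(~q) = True
            ~q = False
        ~((~u <-> w)) = False
          ~u <-> w = True
            ~u = False
      (v <-> ~(~q)) -> ~v = False
        v <-> ~(~q) = True
          ~(~q) = True
            ~q = False
        ~v = False
The formula evaluates to True.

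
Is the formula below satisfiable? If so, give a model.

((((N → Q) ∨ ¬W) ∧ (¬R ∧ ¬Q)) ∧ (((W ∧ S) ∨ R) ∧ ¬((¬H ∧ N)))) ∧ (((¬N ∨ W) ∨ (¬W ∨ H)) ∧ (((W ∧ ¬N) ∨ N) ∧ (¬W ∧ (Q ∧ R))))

Unsatisfiable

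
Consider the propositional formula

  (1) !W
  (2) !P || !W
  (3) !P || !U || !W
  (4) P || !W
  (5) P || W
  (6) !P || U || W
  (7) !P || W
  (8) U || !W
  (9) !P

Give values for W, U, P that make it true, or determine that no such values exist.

Case W = True:
  Clause (!W) is falsified — contradiction.
Case W = False:
  (P || W) forces P = True.
  Clause (!P || W) is falsified — contradiction.
Both cases fail, so the formula is unsatisfiable.

Unsatisfiable — no assignment works.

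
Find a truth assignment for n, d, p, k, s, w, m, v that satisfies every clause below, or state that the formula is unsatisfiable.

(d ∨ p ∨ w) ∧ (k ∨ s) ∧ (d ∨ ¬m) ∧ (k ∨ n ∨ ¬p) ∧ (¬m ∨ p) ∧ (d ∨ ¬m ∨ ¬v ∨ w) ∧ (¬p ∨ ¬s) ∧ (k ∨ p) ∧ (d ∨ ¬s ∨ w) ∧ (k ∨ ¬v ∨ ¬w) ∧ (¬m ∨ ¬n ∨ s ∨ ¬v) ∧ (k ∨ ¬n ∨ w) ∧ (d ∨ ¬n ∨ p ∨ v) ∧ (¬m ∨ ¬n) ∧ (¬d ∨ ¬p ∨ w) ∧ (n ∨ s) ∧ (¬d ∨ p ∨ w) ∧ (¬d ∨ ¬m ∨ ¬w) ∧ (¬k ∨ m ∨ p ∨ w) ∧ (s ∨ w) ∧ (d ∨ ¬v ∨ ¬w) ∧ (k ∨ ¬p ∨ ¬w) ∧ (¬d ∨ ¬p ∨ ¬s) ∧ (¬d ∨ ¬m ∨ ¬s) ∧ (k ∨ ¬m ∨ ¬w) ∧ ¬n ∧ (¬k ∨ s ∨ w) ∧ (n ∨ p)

UNSATISFIABLE

Case n = True:
  Clause (¬n) is falsified — contradiction.
Case n = False:
  (n ∨ s) forces s = True.
  (¬p ∨ ¬s) forces p = False.
  Clause (n ∨ p) is falsified — contradiction.
Both cases fail, so the formula is unsatisfiable.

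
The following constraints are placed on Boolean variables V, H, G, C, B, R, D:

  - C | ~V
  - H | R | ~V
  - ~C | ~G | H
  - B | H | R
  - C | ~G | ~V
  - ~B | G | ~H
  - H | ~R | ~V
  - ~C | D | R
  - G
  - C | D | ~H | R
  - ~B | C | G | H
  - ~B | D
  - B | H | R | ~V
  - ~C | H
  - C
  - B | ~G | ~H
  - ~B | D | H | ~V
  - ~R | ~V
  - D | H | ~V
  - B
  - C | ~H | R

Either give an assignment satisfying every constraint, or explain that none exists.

Unit clause (G) forces G = True.
Unit clause (C) forces C = True.
Unit clause (B) forces B = True.
In (~C | ~G | H) only H is left, so H = True.
In (~B | D) only D is left, so D = True.
Set V = True.
  then (~R | ~V) forces R = False.
All clauses satisfied.

V = True, H = True, G = True, C = True, B = True, R = False, D = True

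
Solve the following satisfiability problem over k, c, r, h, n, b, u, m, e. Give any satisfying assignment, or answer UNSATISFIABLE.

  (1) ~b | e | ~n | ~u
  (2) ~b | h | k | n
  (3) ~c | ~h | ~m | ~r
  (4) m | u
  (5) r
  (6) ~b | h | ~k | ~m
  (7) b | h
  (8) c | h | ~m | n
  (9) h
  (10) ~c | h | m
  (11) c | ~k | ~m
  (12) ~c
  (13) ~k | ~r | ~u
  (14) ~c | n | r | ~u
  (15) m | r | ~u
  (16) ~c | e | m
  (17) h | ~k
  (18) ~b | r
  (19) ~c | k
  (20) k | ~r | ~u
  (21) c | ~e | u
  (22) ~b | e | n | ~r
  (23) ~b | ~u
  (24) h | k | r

k = False, c = False, r = True, h = True, n = True, b = False, u = False, m = True, e = False

Unit clause (r) forces r = True.
Unit clause (h) forces h = True.
Unit clause (~c) forces c = False.
Try k = True:
  (c | ~k | ~m) forces m = False.
  (m | u) forces u = True.
  clause (~k | ~r | ~u) is falsified — backtrack.
So k = False.
  then (k | ~r | ~u) forces u = False.
  then (c | ~e | u) forces e = False.
  then (m | u) forces m = True.
Set n = True.
Set b = False.
All clauses satisfied.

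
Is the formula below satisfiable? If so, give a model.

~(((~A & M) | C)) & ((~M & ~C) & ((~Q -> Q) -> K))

A=F; C=F; Q=F; K=T; M=F

  ~(((~A & M) | C)) = True
    (~A & M) | C = False
      ~A & M = False
        ~A = True
  (~M & ~C) & ((~Q -> Q) -> K) = True
    ~M & ~C = True
      ~M = True
      ~C = True
    (~Q -> Q) -> K = True
      ~Q -> Q = False
        ~Q = True
Both conjuncts True, so the formula holds.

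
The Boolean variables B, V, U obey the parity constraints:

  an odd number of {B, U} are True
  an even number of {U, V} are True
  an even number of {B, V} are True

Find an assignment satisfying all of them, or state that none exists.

Adding constraints 1, 2, 3 mod 2: every variable appears an even number of times on the left, so the left side is 0.
But the right sides sum to 1 (mod 2). 0 ≠ 1 — the system is inconsistent.

Unsatisfiable — no assignment works.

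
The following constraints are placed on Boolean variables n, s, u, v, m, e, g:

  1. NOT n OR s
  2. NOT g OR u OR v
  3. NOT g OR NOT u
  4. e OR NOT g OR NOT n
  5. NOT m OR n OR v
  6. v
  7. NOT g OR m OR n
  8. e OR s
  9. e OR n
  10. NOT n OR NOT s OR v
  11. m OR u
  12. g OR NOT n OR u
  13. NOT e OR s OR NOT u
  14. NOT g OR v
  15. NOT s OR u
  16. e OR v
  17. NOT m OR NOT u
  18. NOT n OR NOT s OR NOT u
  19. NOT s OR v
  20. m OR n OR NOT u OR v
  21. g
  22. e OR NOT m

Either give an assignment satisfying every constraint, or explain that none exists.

Unit clause (v) forces v = True.
Unit clause (g) forces g = True.
In (NOT g OR NOT u) only NOT u is left, so u = False.
In (m OR u) only m is left, so m = True.
In (NOT s OR u) only NOT s is left, so s = False.
In (e OR NOT m) only e is left, so e = True.
In (NOT n OR s) only NOT n is left, so n = False.
All clauses satisfied.

n = False; s = False; u = False; v = True; m = True; e = True; g = True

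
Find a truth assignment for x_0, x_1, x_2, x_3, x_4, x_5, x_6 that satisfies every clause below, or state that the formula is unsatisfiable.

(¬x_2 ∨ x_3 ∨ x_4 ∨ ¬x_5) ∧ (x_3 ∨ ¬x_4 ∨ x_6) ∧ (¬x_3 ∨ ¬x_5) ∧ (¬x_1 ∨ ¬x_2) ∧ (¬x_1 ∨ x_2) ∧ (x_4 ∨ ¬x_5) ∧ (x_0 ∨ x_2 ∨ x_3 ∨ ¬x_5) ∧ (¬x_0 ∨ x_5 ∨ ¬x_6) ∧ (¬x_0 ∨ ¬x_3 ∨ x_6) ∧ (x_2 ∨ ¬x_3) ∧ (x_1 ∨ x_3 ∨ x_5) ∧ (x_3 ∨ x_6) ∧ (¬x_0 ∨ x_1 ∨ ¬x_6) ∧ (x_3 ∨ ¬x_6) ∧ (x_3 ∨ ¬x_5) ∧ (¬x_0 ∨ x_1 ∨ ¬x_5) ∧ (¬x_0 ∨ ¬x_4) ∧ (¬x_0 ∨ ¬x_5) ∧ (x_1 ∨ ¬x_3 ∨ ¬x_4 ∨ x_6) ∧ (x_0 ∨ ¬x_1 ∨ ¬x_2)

x_0: False, x_1: False, x_2: True, x_3: True, x_4: False, x_5: False, x_6: False

Try x_0 = True:
  (¬x_0 ∨ ¬x_4) forces x_4 = False.
  (x_4 ∨ ¬x_5) forces x_5 = False.
  (¬x_0 ∨ x_5 ∨ ¬x_6) forces x_6 = False.
  (¬x_0 ∨ ¬x_3 ∨ x_6) forces x_3 = False.
  clause (x_3 ∨ x_6) is falsified — backtrack.
So x_0 = False.
Try x_1 = True:
  (¬x_1 ∨ ¬x_2) forces x_2 = False.
  clause (¬x_1 ∨ x_2) is falsified — backtrack.
So x_1 = False.
Set x_2 = True.
Set x_3 = True.
  then (¬x_3 ∨ ¬x_5) forces x_5 = False.
Set x_4 = False.
Set x_6 = False.
All clauses satisfied.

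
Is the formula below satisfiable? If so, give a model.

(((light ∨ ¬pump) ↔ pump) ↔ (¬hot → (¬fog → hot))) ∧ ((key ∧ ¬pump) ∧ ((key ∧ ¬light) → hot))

key=T; hot=F; fog=F; light=T; pump=F

  ((light ∨ ¬pump) ↔ pump) ↔ (¬hot → (¬fog → hot)) = True
    (light ∨ ¬pump) ↔ pump = False
      light ∨ ¬pump = True
        ¬pump = True
    ¬hot → (¬fog → hot) = False
      ¬hot = True
      ¬fog → hot = False
        ¬fog = True
  (key ∧ ¬pump) ∧ ((key ∧ ¬light) → hot) = True
    key ∧ ¬pump = True
      ¬pump = True
    (key ∧ ¬light) → hot = True
      key ∧ ¬light = False
        ¬light = False
Both conjuncts True, so the formula holds.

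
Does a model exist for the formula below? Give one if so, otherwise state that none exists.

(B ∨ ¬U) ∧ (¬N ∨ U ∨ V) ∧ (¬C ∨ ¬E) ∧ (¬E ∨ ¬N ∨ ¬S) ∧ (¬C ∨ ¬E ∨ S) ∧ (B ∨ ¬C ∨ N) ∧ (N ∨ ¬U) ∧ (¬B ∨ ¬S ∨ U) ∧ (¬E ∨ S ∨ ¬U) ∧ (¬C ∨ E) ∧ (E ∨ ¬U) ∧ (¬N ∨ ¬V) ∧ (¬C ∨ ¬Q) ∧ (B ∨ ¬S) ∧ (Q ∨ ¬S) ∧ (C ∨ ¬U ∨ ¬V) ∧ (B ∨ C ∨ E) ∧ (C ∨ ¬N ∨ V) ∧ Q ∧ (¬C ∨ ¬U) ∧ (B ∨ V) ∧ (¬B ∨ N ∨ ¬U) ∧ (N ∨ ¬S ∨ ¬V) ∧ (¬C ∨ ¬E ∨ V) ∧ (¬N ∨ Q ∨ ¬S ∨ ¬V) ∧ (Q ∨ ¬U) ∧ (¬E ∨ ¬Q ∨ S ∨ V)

S: False, U: False, B: True, N: False, V: False, C: False, E: False, Q: True

Unit clause (Q) forces Q = True.
In (¬C ∨ ¬Q) only ¬C is left, so C = False.
Set S = False.
Set U = False.
Set B = True.
Try N = True:
  (¬N ∨ U ∨ V) forces V = True.
  clause (¬N ∨ ¬V) is falsified — backtrack.
So N = False.
Set V = False.
  then (¬E ∨ ¬Q ∨ S ∨ V) forces E = False.
All clauses satisfied.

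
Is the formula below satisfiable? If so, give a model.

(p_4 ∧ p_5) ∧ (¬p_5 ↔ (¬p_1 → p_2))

p_1 = False, p_2 = False, p_4 = True, p_5 = True

  p_4 ∧ p_5 = True
  ¬p_5 ↔ (¬p_1 → p_2) = True
    ¬p_5 = False
    ¬p_1 → p_2 = False
      ¬p_1 = True
Both conjuncts True, so the formula holds.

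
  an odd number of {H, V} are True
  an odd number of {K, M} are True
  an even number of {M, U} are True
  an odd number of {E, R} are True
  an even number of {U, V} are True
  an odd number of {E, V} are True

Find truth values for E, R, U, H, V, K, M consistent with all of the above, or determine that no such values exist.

E = False, R = True, U = True, H = False, V = True, K = False, M = True

{H, V}: 1 true → odd ✓
{K, M}: 1 true → odd ✓
{M, U}: 2 true → even ✓
{E, R}: 1 true → odd ✓
{U, V}: 2 true → even ✓
{E, V}: 1 true → odd ✓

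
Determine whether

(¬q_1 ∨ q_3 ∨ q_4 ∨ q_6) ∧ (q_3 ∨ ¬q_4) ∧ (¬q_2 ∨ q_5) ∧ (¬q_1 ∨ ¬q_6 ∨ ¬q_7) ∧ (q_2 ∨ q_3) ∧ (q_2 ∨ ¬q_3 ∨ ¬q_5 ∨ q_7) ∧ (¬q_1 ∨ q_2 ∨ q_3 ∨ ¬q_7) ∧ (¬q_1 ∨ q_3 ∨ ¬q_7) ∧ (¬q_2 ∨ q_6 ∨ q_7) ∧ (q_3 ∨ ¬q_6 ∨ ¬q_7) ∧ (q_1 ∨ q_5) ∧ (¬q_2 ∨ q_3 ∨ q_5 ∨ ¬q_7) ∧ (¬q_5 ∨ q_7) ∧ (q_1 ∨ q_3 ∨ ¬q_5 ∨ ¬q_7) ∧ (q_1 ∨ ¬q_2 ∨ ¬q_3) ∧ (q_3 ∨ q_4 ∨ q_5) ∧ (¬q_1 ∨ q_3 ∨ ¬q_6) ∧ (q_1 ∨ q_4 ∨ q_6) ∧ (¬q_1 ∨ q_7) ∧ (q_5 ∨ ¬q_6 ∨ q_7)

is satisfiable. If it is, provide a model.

Set q_1 = False.
  then (q_1 ∨ q_5) forces q_5 = True.
  then (¬q_5 ∨ q_7) forces q_7 = True.
  then (q_1 ∨ q_3 ∨ ¬q_5 ∨ ¬q_7) forces q_3 = True.
  then (q_1 ∨ ¬q_2 ∨ ¬q_3) forces q_2 = False.
Set q_4 = False.
  then (q_1 ∨ q_4 ∨ q_6) forces q_6 = True.
All clauses satisfied.

q_1: False, q_2: False, q_3: True, q_4: False, q_5: True, q_6: True, q_7: True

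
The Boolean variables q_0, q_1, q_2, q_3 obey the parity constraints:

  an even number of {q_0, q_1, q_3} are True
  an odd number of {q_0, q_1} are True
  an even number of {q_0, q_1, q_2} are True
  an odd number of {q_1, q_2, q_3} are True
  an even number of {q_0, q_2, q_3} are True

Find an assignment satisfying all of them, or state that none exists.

q_0: False; q_1: True; q_2: True; q_3: True

{q_0, q_1, q_3}: 2 true → even ✓
{q_0, q_1}: 1 true → odd ✓
{q_0, q_1, q_2}: 2 true → even ✓
{q_1, q_2, q_3}: 3 true → odd ✓
{q_0, q_2, q_3}: 2 true → even ✓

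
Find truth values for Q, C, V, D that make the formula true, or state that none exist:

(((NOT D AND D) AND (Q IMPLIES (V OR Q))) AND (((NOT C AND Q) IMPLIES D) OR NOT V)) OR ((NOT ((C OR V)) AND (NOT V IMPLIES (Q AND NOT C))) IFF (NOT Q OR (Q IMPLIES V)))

Q = True, C = True, V = False, D = True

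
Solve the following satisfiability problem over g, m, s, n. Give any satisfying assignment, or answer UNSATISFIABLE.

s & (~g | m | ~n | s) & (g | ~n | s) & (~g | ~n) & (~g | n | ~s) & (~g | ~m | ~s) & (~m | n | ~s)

g = False, m = True, s = True, n = True

Unit clause (s) forces s = True.
Try g = True:
  (~g | ~n) forces n = False.
  clause (~g | n | ~s) is falsified — backtrack.
So g = False.
Set m = True.
  then (~m | n | ~s) forces n = True.
All clauses satisfied.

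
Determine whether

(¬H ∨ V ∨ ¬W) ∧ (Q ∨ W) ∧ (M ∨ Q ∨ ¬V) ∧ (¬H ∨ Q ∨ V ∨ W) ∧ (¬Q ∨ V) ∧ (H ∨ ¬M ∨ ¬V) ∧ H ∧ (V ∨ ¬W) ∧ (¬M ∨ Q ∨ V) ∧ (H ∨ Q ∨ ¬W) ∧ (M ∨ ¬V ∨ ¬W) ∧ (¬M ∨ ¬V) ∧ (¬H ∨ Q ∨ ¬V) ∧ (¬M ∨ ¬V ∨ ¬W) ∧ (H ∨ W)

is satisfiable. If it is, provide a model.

H=T, M=F, W=F, Q=T, V=T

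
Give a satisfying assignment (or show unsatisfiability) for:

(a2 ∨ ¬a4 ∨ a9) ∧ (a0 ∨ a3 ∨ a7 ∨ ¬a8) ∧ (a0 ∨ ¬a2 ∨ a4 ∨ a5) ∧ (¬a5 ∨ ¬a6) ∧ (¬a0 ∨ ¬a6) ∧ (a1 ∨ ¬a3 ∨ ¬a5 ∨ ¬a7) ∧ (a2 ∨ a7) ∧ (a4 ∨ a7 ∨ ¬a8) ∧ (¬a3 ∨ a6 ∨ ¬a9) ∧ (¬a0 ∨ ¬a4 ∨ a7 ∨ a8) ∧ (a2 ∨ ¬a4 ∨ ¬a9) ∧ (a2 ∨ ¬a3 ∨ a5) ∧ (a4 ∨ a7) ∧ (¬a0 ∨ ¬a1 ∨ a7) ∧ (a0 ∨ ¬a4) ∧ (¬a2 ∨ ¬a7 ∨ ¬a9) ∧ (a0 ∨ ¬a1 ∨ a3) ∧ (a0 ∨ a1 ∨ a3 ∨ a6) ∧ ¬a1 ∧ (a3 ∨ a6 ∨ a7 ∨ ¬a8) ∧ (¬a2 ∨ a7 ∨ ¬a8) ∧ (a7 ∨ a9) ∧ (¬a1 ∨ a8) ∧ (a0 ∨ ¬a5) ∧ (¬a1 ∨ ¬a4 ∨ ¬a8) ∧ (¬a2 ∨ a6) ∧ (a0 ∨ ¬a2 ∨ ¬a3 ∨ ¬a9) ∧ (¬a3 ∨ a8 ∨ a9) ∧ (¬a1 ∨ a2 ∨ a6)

Unit clause (¬a1) forces a1 = False.
Set a0 = True.
  then (¬a0 ∨ ¬a6) forces a6 = False.
  then (¬a2 ∨ a6) forces a2 = False.
  then (a2 ∨ a7) forces a7 = True.
Try a3 = True:
  (a1 ∨ ¬a3 ∨ ¬a5 ∨ ¬a7) forces a5 = False.
  clause (a2 ∨ ¬a3 ∨ a5) is falsified — backtrack.
So a3 = False.
Set a4 = False.
Set a5 = True.
Set a8 = False.
Set a9 = False.
All clauses satisfied.

a0=T; a1=F; a2=F; a3=F; a4=F; a5=T; a6=F; a7=T; a8=F; a9=F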